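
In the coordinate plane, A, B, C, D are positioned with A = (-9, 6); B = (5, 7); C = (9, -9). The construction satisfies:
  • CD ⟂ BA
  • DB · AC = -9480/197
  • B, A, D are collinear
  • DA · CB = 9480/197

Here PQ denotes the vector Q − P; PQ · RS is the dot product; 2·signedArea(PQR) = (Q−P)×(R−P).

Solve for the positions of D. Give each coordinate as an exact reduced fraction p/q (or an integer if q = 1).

1. D_x = 1545/197  [B, A, D are collinear ∩ CD ⟂ BA]
2. D_y = 1419/197  [B, A, D are collinear ∩ CD ⟂ BA]
   → D = (1545/197, 1419/197)

D = (1545/197, 1419/197)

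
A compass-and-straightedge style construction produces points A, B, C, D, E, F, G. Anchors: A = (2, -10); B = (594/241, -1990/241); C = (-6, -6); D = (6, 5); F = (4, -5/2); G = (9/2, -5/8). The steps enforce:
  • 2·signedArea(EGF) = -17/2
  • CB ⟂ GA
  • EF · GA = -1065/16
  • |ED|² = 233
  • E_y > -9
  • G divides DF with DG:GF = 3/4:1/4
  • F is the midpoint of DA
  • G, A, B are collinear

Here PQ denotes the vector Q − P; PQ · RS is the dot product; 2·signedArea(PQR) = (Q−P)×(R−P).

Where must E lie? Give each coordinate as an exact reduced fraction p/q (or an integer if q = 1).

E = (-2, -8)

1. E_x = -2  [2·signedArea(EGF) = -17/2 ∩ EF · GA = -1065/16]
2. E_y = -8  [2·signedArea(EGF) = -17/2 ∩ EF · GA = -1065/16]
   → E = (-2, -8)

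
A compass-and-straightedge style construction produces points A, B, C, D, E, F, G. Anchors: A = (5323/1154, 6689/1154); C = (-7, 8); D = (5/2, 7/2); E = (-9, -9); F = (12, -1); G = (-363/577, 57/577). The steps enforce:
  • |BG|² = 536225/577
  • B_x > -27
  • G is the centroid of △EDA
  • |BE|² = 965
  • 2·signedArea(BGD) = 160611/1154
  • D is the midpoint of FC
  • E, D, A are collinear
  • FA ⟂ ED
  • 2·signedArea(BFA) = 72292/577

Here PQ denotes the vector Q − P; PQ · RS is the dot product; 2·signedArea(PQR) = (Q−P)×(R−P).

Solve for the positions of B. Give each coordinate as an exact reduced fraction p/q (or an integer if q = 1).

B = (-26, 17)

1. B_x = -26  [2·signedArea(BFA) = 72292/577 ∩ 2·signedArea(BGD) = 160611/1154]
2. B_y = 17  [2·signedArea(BFA) = 72292/577 ∩ 2·signedArea(BGD) = 160611/1154]
   → B = (-26, 17)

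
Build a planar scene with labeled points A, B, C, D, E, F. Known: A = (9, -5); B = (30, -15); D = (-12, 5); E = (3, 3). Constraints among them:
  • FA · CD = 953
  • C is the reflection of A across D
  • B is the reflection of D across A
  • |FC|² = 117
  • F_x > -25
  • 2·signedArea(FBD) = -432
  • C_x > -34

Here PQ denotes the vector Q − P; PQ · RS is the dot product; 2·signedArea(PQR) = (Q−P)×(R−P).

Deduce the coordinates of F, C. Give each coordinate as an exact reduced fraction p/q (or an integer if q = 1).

1. C_x = -33  [C is the reflection of A across D]
2. C_y = 15  [C is the reflection of A across D]
   → C = (-33, 15)
3. F_x = -24  [2·signedArea(FBD) = -432 ∩ FA · CD = 953]
4. F_y = 21  [2·signedArea(FBD) = -432 ∩ FA · CD = 953]
   → F = (-24, 21)

C = (-33, 15)
F = (-24, 21)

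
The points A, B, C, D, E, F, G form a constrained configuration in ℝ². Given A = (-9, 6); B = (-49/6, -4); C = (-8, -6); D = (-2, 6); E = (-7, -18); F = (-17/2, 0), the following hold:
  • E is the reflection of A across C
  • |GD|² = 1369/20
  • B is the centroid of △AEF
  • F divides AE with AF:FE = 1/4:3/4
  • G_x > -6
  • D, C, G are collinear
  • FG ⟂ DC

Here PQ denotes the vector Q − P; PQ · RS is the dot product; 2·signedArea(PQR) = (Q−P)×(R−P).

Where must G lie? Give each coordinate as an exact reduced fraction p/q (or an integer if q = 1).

1. G_x = -57/10  [D, C, G are collinear ∩ FG ⟂ DC]
2. G_y = -7/5  [D, C, G are collinear ∩ FG ⟂ DC]
   → G = (-57/10, -7/5)

G = (-57/10, -7/5)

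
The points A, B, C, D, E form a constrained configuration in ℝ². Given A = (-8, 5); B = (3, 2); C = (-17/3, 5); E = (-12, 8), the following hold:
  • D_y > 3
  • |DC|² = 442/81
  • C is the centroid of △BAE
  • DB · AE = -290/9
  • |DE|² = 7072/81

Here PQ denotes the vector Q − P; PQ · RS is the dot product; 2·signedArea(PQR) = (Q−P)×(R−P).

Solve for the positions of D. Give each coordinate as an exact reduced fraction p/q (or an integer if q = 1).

1. D_x = -32/9  [line 4·x + -3·y + 236/9 = 0 ∩ |DE|² = 7072/81]
2. D_y = 4  [line 4·x + -3·y + 236/9 = 0 ∩ |DE|² = 7072/81]
   → D = (-32/9, 4)

D = (-32/9, 4)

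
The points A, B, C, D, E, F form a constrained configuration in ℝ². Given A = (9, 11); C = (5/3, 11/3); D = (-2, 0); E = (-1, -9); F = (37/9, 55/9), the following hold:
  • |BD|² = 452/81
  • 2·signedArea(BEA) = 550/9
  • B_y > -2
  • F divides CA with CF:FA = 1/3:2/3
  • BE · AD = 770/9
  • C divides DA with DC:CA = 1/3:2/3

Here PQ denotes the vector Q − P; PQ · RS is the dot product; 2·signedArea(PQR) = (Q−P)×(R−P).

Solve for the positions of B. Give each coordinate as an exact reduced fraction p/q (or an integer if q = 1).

1. B_x = -4/9  [2·signedArea(BEA) = 550/9 ∩ BE · AD = 770/9]
2. B_y = -16/9  [2·signedArea(BEA) = 550/9 ∩ BE · AD = 770/9]
   → B = (-4/9, -16/9)

B = (-4/9, -16/9)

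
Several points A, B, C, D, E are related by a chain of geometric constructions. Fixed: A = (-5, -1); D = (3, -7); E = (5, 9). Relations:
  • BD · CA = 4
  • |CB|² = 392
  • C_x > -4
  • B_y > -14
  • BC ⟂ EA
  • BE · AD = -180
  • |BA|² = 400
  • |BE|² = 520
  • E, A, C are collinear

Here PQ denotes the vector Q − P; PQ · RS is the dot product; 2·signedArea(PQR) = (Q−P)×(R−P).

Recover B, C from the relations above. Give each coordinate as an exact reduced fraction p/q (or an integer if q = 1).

B = (11, -13)
C = (-3, 1)

1. B_x = 11  [line -8·x + 6·y + 166 = 0 ∩ |BA|² = 400]
2. B_y = -13  [line -8·x + 6·y + 166 = 0 ∩ |BA|² = 400]
   → B = (11, -13)
3. C_x = -3  [E, A, C are collinear ∩ BC ⟂ EA]
4. C_y = 1  [E, A, C are collinear ∩ BC ⟂ EA]
   → C = (-3, 1)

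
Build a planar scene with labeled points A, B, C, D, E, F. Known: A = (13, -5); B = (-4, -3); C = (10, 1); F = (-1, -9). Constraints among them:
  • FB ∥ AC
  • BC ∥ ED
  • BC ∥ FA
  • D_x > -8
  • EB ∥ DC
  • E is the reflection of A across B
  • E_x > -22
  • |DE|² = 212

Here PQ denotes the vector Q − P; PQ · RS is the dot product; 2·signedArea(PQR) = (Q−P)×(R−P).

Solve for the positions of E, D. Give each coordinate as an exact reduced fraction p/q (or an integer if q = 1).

D = (-7, 3)
E = (-21, -1)

1. E_x = -21  [E is the reflection of A across B]
2. E_y = -1  [E is the reflection of A across B]
   → E = (-21, -1)
3. D_x = -7  [EB ∥ DC ∩ BC ∥ ED]
4. D_y = 3  [EB ∥ DC ∩ BC ∥ ED]
   → D = (-7, 3)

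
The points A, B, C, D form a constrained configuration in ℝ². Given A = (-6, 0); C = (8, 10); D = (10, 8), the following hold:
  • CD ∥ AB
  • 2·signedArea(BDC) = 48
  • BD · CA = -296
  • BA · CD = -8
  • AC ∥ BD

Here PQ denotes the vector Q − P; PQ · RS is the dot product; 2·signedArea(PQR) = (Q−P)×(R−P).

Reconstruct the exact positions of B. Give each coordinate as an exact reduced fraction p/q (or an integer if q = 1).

1. B_x = -4  [AC ∥ BD ∩ CD ∥ AB]
2. B_y = -2  [AC ∥ BD ∩ CD ∥ AB]
   → B = (-4, -2)

B = (-4, -2)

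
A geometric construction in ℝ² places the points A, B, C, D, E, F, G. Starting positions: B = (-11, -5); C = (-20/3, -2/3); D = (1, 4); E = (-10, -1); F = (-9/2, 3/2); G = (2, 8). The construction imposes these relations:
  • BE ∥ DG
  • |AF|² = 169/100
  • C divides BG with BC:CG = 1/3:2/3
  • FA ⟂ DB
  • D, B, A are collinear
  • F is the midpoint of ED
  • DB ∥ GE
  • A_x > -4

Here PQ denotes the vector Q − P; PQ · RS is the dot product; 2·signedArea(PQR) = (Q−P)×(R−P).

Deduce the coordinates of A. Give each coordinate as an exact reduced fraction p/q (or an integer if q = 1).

1. A_x = -93/25  [D, B, A are collinear ∩ FA ⟂ DB]
2. A_y = 23/50  [D, B, A are collinear ∩ FA ⟂ DB]
   → A = (-93/25, 23/50)

A = (-93/25, 23/50)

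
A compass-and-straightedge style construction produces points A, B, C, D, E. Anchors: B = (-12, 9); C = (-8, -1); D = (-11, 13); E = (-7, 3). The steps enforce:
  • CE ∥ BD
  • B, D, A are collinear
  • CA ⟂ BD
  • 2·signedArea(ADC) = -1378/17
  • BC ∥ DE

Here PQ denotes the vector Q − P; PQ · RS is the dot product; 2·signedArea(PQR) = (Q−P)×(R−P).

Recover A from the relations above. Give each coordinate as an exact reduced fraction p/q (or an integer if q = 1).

1. A_x = -240/17  [B, D, A are collinear ∩ CA ⟂ BD]
2. A_y = 9/17  [B, D, A are collinear ∩ CA ⟂ BD]
   → A = (-240/17, 9/17)

A = (-240/17, 9/17)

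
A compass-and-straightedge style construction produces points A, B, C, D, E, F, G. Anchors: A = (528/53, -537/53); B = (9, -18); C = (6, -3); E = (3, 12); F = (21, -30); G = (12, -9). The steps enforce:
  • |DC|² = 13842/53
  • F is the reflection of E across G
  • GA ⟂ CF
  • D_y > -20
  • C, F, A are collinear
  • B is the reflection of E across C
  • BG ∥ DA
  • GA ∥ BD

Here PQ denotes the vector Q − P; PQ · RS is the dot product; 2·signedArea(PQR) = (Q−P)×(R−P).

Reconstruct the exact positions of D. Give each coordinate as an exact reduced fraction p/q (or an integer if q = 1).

D = (369/53, -1014/53)

1. D_x = 369/53  [BG ∥ DA ∩ GA ∥ BD]
2. D_y = -1014/53  [BG ∥ DA ∩ GA ∥ BD]
   → D = (369/53, -1014/53)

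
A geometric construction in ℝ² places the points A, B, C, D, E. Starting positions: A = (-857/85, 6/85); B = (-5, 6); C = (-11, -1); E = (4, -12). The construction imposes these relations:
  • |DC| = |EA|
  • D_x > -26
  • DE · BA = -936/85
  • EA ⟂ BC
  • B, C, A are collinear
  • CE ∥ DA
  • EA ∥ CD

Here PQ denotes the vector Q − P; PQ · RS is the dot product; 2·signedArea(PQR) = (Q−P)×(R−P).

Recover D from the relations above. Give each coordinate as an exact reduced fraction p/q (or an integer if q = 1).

1. D_x = -2132/85  [CE ∥ DA ∩ EA ∥ CD]
2. D_y = 941/85  [CE ∥ DA ∩ EA ∥ CD]
   → D = (-2132/85, 941/85)

D = (-2132/85, 941/85)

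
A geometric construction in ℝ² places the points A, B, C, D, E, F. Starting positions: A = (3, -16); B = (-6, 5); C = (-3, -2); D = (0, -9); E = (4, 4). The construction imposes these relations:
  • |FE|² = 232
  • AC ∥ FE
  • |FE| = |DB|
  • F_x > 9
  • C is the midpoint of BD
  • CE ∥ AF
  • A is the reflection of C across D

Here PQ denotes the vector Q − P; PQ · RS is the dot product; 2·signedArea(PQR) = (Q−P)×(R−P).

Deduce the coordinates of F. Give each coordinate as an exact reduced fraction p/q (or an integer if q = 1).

1. F_x = 10  [AC ∥ FE ∩ CE ∥ AF]
2. F_y = -10  [AC ∥ FE ∩ CE ∥ AF]
   → F = (10, -10)

F = (10, -10)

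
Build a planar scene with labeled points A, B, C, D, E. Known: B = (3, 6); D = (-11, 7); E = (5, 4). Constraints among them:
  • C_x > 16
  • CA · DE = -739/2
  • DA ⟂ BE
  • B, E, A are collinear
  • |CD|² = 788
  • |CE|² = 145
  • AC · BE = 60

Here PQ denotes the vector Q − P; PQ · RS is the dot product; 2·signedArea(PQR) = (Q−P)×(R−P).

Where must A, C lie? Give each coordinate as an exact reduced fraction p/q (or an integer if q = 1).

1. A_x = -9/2  [B, E, A are collinear ∩ DA ⟂ BE]
2. A_y = 27/2  [B, E, A are collinear ∩ DA ⟂ BE]
   → A = (-9/2, 27/2)
3. C_x = 17  [CA · DE = -739/2 ∩ AC · BE = 60]
4. C_y = 5  [CA · DE = -739/2 ∩ AC · BE = 60]
   → C = (17, 5)

A = (-9/2, 27/2)
C = (17, 5)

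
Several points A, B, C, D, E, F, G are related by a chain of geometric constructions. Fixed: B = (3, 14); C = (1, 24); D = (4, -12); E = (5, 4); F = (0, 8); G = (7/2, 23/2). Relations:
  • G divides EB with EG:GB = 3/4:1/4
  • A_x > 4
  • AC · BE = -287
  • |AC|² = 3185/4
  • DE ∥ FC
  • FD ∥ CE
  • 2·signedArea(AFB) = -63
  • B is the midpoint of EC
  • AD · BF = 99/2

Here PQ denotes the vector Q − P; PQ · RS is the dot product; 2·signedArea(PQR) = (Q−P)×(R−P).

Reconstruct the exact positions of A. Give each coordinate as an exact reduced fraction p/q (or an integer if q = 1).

1. A_x = 9/2  [2·signedArea(AFB) = -63 ∩ AC · BE = -287]
2. A_y = -4  [2·signedArea(AFB) = -63 ∩ AC · BE = -287]
   → A = (9/2, -4)

A = (9/2, -4)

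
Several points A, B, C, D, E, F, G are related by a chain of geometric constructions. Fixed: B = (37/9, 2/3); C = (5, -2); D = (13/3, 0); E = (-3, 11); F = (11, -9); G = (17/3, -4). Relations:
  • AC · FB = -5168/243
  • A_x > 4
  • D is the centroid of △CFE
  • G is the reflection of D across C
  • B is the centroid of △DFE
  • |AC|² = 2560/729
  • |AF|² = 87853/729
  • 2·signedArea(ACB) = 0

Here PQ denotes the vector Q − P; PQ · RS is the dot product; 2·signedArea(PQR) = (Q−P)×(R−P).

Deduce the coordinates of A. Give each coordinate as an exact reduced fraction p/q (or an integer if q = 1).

1. A_x = 119/27  [2·signedArea(ACB) = 0 ∩ AC · FB = -5168/243]
2. A_y = -2/9  [2·signedArea(ACB) = 0 ∩ AC · FB = -5168/243]
   → A = (119/27, -2/9)

A = (119/27, -2/9)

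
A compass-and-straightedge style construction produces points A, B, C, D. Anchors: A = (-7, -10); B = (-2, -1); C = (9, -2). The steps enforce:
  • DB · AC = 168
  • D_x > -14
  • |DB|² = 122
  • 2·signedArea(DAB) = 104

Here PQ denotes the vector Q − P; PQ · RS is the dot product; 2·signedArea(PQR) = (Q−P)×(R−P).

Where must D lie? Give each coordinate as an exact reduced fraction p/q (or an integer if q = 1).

1. D_x = -13  [DB · AC = 168 ∩ 2·signedArea(DAB) = 104]
2. D_y = 0  [DB · AC = 168 ∩ 2·signedArea(DAB) = 104]
   → D = (-13, 0)

D = (-13, 0)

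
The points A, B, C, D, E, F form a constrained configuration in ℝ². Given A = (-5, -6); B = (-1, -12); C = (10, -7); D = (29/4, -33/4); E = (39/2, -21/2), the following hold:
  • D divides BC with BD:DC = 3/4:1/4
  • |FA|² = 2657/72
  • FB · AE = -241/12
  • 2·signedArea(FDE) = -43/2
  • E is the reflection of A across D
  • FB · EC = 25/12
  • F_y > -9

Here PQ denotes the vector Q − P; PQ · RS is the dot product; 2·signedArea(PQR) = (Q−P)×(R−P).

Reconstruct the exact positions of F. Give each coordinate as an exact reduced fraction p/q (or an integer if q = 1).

1. F_x = 5/12  [2·signedArea(FDE) = -43/2 ∩ FB · EC = 25/12]
2. F_y = -35/4  [2·signedArea(FDE) = -43/2 ∩ FB · EC = 25/12]
   → F = (5/12, -35/4)

F = (5/12, -35/4)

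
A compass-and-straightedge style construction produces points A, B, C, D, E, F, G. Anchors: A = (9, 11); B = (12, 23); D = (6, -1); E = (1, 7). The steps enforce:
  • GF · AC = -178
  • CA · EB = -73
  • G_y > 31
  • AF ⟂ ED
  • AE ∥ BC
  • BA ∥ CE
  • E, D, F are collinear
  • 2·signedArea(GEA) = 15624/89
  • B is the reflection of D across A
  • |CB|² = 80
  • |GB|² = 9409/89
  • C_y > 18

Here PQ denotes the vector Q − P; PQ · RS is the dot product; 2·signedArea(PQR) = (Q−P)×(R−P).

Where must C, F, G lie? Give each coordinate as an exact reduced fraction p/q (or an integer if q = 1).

1. C_x = 4  [BA ∥ CE ∩ AE ∥ BC]
2. C_y = 19  [BA ∥ CE ∩ AE ∥ BC]
   → C = (4, 19)
3. F_x = 129/89  [E, D, F are collinear ∩ AF ⟂ ED]
4. F_y = 559/89  [E, D, F are collinear ∩ AF ⟂ ED]
   → F = (129/89, 559/89)
5. G_x = 583/89  [GF · AC = -178 ∩ 2·signedArea(GEA) = 15624/89]
6. G_y = 2823/89  [GF · AC = -178 ∩ 2·signedArea(GEA) = 15624/89]
   → G = (583/89, 2823/89)

C = (4, 19)
F = (129/89, 559/89)
G = (583/89, 2823/89)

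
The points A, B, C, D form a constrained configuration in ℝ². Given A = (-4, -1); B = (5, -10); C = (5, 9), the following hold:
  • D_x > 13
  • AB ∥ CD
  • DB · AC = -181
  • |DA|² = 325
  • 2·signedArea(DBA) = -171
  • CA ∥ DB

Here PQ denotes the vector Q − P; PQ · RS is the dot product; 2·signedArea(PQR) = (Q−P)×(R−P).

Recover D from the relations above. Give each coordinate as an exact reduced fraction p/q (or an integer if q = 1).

D = (14, 0)

1. D_x = 14  [CA ∥ DB ∩ AB ∥ CD]
2. D_y = 0  [CA ∥ DB ∩ AB ∥ CD]
   → D = (14, 0)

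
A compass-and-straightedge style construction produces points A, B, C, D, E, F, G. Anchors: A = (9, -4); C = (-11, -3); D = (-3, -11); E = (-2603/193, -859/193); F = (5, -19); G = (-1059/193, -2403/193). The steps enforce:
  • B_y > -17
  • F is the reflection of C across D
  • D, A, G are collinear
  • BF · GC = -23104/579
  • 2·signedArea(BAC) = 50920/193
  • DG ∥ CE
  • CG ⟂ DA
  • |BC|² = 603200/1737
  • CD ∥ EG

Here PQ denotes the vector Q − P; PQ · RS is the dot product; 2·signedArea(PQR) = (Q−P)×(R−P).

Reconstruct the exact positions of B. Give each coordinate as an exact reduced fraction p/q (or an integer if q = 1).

1. B_x = 871/579  [BF · GC = -23104/579 ∩ 2·signedArea(BAC) = 50920/193]
2. B_y = -9737/579  [BF · GC = -23104/579 ∩ 2·signedArea(BAC) = 50920/193]
   → B = (871/579, -9737/579)

B = (871/579, -9737/579)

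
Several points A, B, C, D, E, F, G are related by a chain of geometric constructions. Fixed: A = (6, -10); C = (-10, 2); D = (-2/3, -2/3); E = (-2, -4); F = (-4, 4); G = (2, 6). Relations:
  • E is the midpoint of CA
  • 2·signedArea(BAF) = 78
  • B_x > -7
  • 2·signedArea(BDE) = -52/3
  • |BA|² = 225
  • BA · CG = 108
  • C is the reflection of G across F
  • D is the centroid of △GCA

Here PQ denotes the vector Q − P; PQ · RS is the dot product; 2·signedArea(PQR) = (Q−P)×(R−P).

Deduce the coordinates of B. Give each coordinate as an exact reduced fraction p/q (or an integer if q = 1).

B = (-6, -1)

1. B_x = -6  [2·signedArea(BAF) = 78 ∩ 2·signedArea(BDE) = -52/3]
2. B_y = -1  [2·signedArea(BAF) = 78 ∩ 2·signedArea(BDE) = -52/3]
   → B = (-6, -1)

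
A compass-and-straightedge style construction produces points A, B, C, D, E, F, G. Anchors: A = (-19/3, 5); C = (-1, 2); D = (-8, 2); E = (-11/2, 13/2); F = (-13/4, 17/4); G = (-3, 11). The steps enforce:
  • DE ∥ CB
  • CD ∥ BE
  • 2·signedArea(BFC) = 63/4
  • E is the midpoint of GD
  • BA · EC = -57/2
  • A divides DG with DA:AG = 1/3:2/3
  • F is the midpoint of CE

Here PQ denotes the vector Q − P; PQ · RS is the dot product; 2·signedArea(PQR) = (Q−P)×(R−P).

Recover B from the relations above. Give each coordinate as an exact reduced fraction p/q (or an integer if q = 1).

B = (3/2, 13/2)

1. B_x = 3/2  [CD ∥ BE ∩ DE ∥ CB]
2. B_y = 13/2  [CD ∥ BE ∩ DE ∥ CB]
   → B = (3/2, 13/2)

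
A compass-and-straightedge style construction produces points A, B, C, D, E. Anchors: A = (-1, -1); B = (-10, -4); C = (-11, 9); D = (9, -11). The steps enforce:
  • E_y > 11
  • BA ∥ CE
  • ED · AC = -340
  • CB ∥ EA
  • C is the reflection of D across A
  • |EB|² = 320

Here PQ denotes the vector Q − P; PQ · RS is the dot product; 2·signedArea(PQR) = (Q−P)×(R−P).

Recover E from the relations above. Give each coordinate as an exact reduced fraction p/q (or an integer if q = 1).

E = (-2, 12)

1. E_x = -2  [CB ∥ EA ∩ BA ∥ CE]
2. E_y = 12  [CB ∥ EA ∩ BA ∥ CE]
   → E = (-2, 12)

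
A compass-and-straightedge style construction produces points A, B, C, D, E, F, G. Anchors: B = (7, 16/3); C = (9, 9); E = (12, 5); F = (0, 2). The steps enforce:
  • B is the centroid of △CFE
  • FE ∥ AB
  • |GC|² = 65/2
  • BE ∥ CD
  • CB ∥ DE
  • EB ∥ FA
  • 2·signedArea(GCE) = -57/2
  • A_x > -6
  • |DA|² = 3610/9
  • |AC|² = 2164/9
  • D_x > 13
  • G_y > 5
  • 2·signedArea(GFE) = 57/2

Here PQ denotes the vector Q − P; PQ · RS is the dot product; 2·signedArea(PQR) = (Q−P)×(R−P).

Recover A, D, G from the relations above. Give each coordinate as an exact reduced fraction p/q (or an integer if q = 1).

1. A_x = -5  [FE ∥ AB ∩ EB ∥ FA]
2. A_y = 7/3  [FE ∥ AB ∩ EB ∥ FA]
   → A = (-5, 7/3)
3. D_x = 14  [CB ∥ DE ∩ BE ∥ CD]
4. D_y = 26/3  [CB ∥ DE ∩ BE ∥ CD]
   → D = (14, 26/3)
5. G_x = 9/2  [2·signedArea(GCE) = -57/2 ∩ 2·signedArea(GFE) = 57/2]
6. G_y = 11/2  [2·signedArea(GCE) = -57/2 ∩ 2·signedArea(GFE) = 57/2]
   → G = (9/2, 11/2)

A = (-5, 7/3)
D = (14, 26/3)
G = (9/2, 11/2)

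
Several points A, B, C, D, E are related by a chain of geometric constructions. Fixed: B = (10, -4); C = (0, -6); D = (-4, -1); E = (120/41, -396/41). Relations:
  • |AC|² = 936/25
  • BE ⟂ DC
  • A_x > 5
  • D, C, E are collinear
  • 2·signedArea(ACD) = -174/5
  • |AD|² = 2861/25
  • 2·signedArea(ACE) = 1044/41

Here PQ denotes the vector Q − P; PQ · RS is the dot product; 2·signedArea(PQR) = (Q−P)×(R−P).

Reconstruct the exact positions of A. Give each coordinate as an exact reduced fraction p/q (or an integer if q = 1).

1. A_x = 6  [line -5·x + -4·y + 54/5 = 0 ∩ |AC|² = 936/25]
2. A_y = -24/5  [line -5·x + -4·y + 54/5 = 0 ∩ |AC|² = 936/25]
   → A = (6, -24/5)

A = (6, -24/5)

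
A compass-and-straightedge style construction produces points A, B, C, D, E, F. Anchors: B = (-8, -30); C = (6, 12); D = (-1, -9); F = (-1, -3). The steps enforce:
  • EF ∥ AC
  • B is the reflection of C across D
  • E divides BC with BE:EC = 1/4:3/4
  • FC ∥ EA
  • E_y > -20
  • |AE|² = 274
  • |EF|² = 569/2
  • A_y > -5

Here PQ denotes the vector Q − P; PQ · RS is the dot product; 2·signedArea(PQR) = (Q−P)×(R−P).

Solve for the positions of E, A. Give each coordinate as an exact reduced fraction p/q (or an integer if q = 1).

A = (5/2, -9/2)
E = (-9/2, -39/2)

1. E_x = -9/2  [E divides BC with BE:EC = 1/4:3/4]
2. E_y = -39/2  [E divides BC with BE:EC = 1/4:3/4]
   → E = (-9/2, -39/2)
3. A_x = 5/2  [EF ∥ AC ∩ FC ∥ EA]
4. A_y = -9/2  [EF ∥ AC ∩ FC ∥ EA]
   → A = (5/2, -9/2)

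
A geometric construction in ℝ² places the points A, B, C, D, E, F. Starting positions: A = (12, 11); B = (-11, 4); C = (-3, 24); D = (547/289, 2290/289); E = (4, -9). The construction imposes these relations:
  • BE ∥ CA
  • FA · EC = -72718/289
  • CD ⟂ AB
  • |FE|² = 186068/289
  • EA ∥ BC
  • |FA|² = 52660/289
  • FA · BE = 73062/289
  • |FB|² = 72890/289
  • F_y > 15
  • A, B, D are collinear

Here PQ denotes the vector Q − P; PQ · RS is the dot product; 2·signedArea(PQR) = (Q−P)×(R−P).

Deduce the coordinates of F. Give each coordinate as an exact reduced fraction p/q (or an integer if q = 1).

1. F_x = -160/289  [FA · EC = -72718/289 ∩ FA · BE = 73062/289]
2. F_y = 4613/289  [FA · EC = -72718/289 ∩ FA · BE = 73062/289]
   → F = (-160/289, 4613/289)

F = (-160/289, 4613/289)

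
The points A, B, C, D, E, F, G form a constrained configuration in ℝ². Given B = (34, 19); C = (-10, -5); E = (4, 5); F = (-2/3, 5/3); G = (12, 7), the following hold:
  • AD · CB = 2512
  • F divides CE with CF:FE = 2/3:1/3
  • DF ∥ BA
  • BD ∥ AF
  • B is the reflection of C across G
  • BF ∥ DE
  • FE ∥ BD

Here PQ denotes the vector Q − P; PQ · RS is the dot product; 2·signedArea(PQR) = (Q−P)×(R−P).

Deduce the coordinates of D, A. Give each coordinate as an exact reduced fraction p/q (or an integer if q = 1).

A = (-16/3, -5/3)
D = (116/3, 67/3)

1. D_x = 116/3  [BF ∥ DE ∩ FE ∥ BD]
2. D_y = 67/3  [BF ∥ DE ∩ FE ∥ BD]
   → D = (116/3, 67/3)
3. A_x = -16/3  [BD ∥ AF ∩ DF ∥ BA]
4. A_y = -5/3  [BD ∥ AF ∩ DF ∥ BA]
   → A = (-16/3, -5/3)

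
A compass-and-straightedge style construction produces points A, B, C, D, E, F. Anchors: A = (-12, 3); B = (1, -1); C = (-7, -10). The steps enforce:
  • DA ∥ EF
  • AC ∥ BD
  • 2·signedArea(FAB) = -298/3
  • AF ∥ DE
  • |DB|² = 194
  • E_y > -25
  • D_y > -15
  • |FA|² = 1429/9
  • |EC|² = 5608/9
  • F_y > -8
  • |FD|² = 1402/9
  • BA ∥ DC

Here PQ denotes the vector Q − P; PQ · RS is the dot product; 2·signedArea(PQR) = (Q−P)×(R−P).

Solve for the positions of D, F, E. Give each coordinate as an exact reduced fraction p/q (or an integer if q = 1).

D = (6, -14)
E = (41/3, -24)
F = (-13/3, -7)

1. D_x = 6  [BA ∥ DC ∩ AC ∥ BD]
2. D_y = -14  [BA ∥ DC ∩ AC ∥ BD]
   → D = (6, -14)
3. F_x = -13/3  [line 4·x + 13·y + 325/3 = 0 ∩ |FD|² = 1402/9]
4. F_y = -7  [line 4·x + 13·y + 325/3 = 0 ∩ |FD|² = 1402/9]
   → F = (-13/3, -7)
5. E_x = 41/3  [DA ∥ EF ∩ AF ∥ DE]
6. E_y = -24  [DA ∥ EF ∩ AF ∥ DE]
   → E = (41/3, -24)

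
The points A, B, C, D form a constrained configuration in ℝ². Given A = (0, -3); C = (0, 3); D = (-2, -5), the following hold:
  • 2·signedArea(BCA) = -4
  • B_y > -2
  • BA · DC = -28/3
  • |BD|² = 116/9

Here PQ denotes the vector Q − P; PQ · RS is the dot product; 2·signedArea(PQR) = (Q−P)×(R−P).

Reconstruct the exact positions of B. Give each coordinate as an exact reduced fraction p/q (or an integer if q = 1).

1. B_x = -2/3  [2·signedArea(BCA) = -4 ∩ BA · DC = -28/3]
2. B_y = -5/3  [2·signedArea(BCA) = -4 ∩ BA · DC = -28/3]
   → B = (-2/3, -5/3)

B = (-2/3, -5/3)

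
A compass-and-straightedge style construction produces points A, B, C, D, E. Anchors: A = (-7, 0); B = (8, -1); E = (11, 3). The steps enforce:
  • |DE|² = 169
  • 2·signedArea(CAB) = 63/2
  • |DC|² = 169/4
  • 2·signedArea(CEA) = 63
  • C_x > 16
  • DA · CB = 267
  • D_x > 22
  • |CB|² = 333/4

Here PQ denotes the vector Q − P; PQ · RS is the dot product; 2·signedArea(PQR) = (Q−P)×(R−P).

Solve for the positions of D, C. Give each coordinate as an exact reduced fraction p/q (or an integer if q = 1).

C = (17, 1/2)
D = (23, -2)

1. C_x = 17  [2·signedArea(CEA) = 63 ∩ 2·signedArea(CAB) = 63/2]
2. C_y = 1/2  [2·signedArea(CEA) = 63 ∩ 2·signedArea(CAB) = 63/2]
   → C = (17, 1/2)
3. D_x = 23  [line 9·x + 3/2·y + -204 = 0 ∩ |DC|² = 169/4]
4. D_y = -2  [line 9·x + 3/2·y + -204 = 0 ∩ |DC|² = 169/4]
   → D = (23, -2)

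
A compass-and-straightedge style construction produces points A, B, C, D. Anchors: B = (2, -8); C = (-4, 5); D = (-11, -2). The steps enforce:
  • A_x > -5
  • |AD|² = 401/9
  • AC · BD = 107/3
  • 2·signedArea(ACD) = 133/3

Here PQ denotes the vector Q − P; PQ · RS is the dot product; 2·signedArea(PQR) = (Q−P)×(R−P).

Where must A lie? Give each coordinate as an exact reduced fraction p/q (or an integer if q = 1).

A = (-13/3, -5/3)

1. A_x = -13/3  [2·signedArea(ACD) = 133/3 ∩ AC · BD = 107/3]
2. A_y = -5/3  [2·signedArea(ACD) = 133/3 ∩ AC · BD = 107/3]
   → A = (-13/3, -5/3)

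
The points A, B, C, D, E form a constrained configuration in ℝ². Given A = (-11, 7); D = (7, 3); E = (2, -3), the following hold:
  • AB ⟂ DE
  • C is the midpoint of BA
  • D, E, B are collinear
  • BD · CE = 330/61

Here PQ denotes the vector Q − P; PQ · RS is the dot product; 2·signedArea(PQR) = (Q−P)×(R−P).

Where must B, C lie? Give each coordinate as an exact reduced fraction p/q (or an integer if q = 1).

B = (97/61, -213/61)
C = (-287/61, 107/61)

1. B_x = 97/61  [D, E, B are collinear ∩ AB ⟂ DE]
2. B_y = -213/61  [D, E, B are collinear ∩ AB ⟂ DE]
   → B = (97/61, -213/61)
3. C_x = -287/61  [C is the midpoint of BA]
4. C_y = 107/61  [C is the midpoint of BA]
   → C = (-287/61, 107/61)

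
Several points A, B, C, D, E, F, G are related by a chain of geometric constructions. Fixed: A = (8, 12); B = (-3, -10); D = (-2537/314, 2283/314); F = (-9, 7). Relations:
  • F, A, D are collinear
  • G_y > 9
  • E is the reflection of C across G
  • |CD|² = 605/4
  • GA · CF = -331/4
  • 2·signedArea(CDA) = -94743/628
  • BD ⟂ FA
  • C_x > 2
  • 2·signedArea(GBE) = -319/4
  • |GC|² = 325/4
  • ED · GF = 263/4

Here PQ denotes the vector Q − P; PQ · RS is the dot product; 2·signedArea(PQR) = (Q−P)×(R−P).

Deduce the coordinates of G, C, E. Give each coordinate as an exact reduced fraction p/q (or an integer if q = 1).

C = (5/2, 1)
E = (-7/2, 18)
G = (-1/2, 19/2)

1. C_x = 5/2  [line -1485/314·x + 5049/314·y + -2673/628 = 0 ∩ |CD|² = 605/4]
2. C_y = 1  [line -1485/314·x + 5049/314·y + -2673/628 = 0 ∩ |CD|² = 605/4]
   → C = (5/2, 1)
3. G_x = -1/2  [line 23/2·x + -6·y + 251/4 = 0 ∩ |GC|² = 325/4]
4. G_y = 19/2  [line 23/2·x + -6·y + 251/4 = 0 ∩ |GC|² = 325/4]
   → G = (-1/2, 19/2)
5. E_x = -7/2  [2·signedArea(GBE) = -319/4 ∩ E is the reflection of C across G]
6. E_y = 18  [2·signedArea(GBE) = -319/4 ∩ E is the reflection of C across G]
   → E = (-7/2, 18)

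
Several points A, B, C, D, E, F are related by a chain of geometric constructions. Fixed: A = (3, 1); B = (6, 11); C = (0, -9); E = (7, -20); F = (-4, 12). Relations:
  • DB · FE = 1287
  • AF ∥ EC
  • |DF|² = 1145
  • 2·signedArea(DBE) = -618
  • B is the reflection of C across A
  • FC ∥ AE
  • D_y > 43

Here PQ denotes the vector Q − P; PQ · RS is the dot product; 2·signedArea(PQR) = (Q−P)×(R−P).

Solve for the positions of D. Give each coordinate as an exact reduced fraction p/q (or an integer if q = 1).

1. D_x = -15  [2·signedArea(DBE) = -618 ∩ DB · FE = 1287]
2. D_y = 44  [2·signedArea(DBE) = -618 ∩ DB · FE = 1287]
   → D = (-15, 44)

D = (-15, 44)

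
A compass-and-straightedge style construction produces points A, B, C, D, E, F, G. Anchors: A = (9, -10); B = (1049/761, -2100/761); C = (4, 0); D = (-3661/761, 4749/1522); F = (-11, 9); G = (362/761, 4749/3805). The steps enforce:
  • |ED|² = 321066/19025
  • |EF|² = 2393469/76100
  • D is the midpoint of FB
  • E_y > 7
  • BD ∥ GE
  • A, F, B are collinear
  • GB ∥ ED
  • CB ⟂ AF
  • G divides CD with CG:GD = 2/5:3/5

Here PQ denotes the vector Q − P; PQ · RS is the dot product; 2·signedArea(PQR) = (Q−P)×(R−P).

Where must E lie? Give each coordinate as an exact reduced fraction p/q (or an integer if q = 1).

E = (-4348/761, 54243/7610)

1. E_x = -4348/761  [GB ∥ ED ∩ BD ∥ GE]
2. E_y = 54243/7610  [GB ∥ ED ∩ BD ∥ GE]
   → E = (-4348/761, 54243/7610)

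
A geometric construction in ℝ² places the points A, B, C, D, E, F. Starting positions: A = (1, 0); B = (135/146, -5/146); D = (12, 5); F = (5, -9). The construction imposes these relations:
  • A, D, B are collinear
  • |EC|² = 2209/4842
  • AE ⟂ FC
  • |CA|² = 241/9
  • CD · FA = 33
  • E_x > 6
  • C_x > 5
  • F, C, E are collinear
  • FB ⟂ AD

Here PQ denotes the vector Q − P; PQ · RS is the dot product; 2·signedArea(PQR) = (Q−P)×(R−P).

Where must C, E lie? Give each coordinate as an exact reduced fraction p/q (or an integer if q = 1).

C = (6, -4/3)
E = (3275/538, -357/538)

1. C_x = 6  [line 4·x + -9·y + -36 = 0 ∩ |CA|² = 241/9]
2. C_y = -4/3  [line 4·x + -9·y + -36 = 0 ∩ |CA|² = 241/9]
   → C = (6, -4/3)
3. E_x = 3275/538  [F, C, E are collinear ∩ AE ⟂ FC]
4. E_y = -357/538  [F, C, E are collinear ∩ AE ⟂ FC]
   → E = (3275/538, -357/538)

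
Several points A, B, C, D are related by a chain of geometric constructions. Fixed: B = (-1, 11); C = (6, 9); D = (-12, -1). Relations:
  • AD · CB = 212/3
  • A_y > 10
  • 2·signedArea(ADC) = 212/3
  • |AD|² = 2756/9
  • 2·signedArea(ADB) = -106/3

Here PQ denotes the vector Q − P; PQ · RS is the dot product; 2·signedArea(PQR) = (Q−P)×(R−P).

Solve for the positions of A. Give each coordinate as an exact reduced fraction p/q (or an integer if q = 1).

1. A_x = 4/3  [2·signedArea(ADB) = -106/3 ∩ 2·signedArea(ADC) = 212/3]
2. A_y = 31/3  [2·signedArea(ADB) = -106/3 ∩ 2·signedArea(ADC) = 212/3]
   → A = (4/3, 31/3)

A = (4/3, 31/3)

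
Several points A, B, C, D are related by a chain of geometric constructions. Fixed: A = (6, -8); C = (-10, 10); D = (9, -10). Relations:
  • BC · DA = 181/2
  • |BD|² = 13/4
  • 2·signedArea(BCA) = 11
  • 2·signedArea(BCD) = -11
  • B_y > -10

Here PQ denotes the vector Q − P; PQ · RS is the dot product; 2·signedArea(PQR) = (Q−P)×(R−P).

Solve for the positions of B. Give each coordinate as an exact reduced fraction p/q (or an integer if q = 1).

B = (15/2, -9)

1. B_x = 15/2  [2·signedArea(BCD) = -11 ∩ BC · DA = 181/2]
2. B_y = -9  [2·signedArea(BCD) = -11 ∩ BC · DA = 181/2]
   → B = (15/2, -9)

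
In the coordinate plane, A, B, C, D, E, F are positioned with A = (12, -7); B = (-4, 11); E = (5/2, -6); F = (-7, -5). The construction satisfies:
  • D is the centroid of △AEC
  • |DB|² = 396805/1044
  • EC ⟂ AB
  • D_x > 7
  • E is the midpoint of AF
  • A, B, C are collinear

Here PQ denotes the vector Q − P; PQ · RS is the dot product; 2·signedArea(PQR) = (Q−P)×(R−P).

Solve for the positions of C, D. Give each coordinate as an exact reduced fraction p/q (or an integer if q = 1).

1. C_x = 212/29  [A, B, C are collinear ∩ EC ⟂ AB]
2. C_y = -50/29  [A, B, C are collinear ∩ EC ⟂ AB]
   → C = (212/29, -50/29)
3. D_x = 1265/174  [D is the centroid of △AEC]
4. D_y = -427/87  [D is the centroid of △AEC]
   → D = (1265/174, -427/87)

C = (212/29, -50/29)
D = (1265/174, -427/87)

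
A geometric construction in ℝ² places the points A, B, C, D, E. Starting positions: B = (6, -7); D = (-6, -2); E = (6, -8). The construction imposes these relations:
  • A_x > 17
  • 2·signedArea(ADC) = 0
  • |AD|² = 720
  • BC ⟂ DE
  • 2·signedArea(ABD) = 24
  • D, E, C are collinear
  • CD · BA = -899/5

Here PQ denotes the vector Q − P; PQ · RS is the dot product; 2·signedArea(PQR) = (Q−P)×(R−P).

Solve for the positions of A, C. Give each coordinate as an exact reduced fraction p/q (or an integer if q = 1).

A = (18, -14)
C = (28/5, -39/5)

1. A_x = 18  [line -5·x + -12·y + -78 = 0 ∩ |AD|² = 720]
2. A_y = -14  [line -5·x + -12·y + -78 = 0 ∩ |AD|² = 720]
   → A = (18, -14)
3. C_x = 28/5  [2·signedArea(ADC) = 0 ∩ BC ⟂ DE]
4. C_y = -39/5  [2·signedArea(ADC) = 0 ∩ BC ⟂ DE]
   → C = (28/5, -39/5)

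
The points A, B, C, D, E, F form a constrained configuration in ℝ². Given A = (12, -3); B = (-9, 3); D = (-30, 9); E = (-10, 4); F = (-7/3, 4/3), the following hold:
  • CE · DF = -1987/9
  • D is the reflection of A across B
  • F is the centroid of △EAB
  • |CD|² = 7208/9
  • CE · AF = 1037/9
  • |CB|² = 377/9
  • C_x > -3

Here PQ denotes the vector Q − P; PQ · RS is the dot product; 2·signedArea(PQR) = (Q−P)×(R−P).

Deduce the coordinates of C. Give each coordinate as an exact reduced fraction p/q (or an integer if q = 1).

1. C_x = -8/3  [CE · AF = 1037/9 ∩ CE · DF = -1987/9]
2. C_y = 5/3  [CE · AF = 1037/9 ∩ CE · DF = -1987/9]
   → C = (-8/3, 5/3)

C = (-8/3, 5/3)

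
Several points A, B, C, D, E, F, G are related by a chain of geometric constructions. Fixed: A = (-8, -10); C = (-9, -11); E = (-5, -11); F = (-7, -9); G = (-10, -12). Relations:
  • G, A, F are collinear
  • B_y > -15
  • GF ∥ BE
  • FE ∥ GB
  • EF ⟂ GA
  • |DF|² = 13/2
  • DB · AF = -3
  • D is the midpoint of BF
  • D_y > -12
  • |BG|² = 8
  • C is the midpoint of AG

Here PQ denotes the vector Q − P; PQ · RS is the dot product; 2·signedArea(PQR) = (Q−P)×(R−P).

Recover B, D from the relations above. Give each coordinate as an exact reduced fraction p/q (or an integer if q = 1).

B = (-8, -14)
D = (-15/2, -23/2)

1. B_x = -8  [GF ∥ BE ∩ FE ∥ GB]
2. B_y = -14  [GF ∥ BE ∩ FE ∥ GB]
   → B = (-8, -14)
3. D_x = -15/2  [D is the midpoint of BF]
4. D_y = -23/2  [D is the midpoint of BF]
   → D = (-15/2, -23/2)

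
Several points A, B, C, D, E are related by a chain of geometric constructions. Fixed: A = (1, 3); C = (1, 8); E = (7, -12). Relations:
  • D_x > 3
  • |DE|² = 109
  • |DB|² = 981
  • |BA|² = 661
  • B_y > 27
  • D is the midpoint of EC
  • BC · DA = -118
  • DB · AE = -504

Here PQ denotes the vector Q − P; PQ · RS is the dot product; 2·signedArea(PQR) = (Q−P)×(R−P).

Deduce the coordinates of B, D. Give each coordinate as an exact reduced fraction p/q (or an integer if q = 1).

1. D_x = 4  [D is the midpoint of EC]
2. D_y = -2  [D is the midpoint of EC]
   → D = (4, -2)
3. B_x = -5  [BC · DA = -118 ∩ DB · AE = -504]
4. B_y = 28  [BC · DA = -118 ∩ DB · AE = -504]
   → B = (-5, 28)

B = (-5, 28)
D = (4, -2)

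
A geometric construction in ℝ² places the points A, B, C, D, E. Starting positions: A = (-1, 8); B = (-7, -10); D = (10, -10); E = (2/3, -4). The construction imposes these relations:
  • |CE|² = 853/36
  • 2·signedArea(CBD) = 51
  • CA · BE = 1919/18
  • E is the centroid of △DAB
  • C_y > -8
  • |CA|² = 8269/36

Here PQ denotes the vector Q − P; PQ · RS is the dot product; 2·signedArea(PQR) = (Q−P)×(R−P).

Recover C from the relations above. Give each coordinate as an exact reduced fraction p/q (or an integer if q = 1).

C = (-19/6, -7)

1. C_x = -19/6  [2·signedArea(CBD) = 51 ∩ CA · BE = 1919/18]
2. C_y = -7  [2·signedArea(CBD) = 51 ∩ CA · BE = 1919/18]
   → C = (-19/6, -7)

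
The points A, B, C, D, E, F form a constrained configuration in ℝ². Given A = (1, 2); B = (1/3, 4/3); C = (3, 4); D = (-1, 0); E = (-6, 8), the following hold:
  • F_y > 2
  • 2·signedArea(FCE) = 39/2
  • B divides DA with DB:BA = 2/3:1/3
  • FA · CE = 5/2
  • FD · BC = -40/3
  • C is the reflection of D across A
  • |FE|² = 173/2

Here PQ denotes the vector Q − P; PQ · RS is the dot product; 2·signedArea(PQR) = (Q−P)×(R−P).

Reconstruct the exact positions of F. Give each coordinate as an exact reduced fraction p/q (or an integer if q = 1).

1. F_x = 3/2  [FA · CE = 5/2 ∩ 2·signedArea(FCE) = 39/2]
2. F_y = 5/2  [FA · CE = 5/2 ∩ 2·signedArea(FCE) = 39/2]
   → F = (3/2, 5/2)

F = (3/2, 5/2)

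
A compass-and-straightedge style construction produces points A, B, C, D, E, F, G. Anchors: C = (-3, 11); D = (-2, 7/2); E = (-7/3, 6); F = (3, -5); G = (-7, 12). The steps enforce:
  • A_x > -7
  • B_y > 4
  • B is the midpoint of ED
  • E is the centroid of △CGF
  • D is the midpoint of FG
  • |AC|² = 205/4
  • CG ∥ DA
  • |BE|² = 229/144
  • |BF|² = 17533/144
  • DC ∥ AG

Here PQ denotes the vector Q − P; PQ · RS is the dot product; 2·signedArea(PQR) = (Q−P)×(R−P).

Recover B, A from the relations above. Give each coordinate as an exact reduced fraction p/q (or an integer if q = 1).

1. B_x = -13/6  [B is the midpoint of ED]
2. B_y = 19/4  [B is the midpoint of ED]
   → B = (-13/6, 19/4)
3. A_x = -6  [DC ∥ AG ∩ CG ∥ DA]
4. A_y = 9/2  [DC ∥ AG ∩ CG ∥ DA]
   → A = (-6, 9/2)

A = (-6, 9/2)
B = (-13/6, 19/4)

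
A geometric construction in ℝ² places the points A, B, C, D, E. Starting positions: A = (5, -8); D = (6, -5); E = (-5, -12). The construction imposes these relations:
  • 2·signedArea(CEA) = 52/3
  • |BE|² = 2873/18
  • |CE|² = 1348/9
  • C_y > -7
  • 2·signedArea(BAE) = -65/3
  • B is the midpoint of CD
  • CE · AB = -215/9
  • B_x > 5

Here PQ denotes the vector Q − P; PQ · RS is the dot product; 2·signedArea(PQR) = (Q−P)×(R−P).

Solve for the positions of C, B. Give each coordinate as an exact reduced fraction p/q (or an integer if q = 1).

1. C_x = 17/3  [line -4·x + 10·y + 248/3 = 0 ∩ |CE|² = 1348/9]
2. C_y = -6  [line -4·x + 10·y + 248/3 = 0 ∩ |CE|² = 1348/9]
   → C = (17/3, -6)
3. B_x = 35/6  [CE · AB = -215/9 ∩ B is the midpoint of CD]
4. B_y = -11/2  [CE · AB = -215/9 ∩ B is the midpoint of CD]
   → B = (35/6, -11/2)

B = (35/6, -11/2)
C = (17/3, -6)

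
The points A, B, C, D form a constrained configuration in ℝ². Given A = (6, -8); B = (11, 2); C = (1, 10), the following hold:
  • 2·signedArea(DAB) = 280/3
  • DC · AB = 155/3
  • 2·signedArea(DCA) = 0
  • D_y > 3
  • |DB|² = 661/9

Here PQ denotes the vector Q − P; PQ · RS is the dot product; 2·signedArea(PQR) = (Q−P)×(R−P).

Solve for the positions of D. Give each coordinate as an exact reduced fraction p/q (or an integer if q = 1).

D = (8/3, 4)

1. D_x = 8/3  [2·signedArea(DCA) = 0 ∩ DC · AB = 155/3]
2. D_y = 4  [2·signedArea(DCA) = 0 ∩ DC · AB = 155/3]
   → D = (8/3, 4)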